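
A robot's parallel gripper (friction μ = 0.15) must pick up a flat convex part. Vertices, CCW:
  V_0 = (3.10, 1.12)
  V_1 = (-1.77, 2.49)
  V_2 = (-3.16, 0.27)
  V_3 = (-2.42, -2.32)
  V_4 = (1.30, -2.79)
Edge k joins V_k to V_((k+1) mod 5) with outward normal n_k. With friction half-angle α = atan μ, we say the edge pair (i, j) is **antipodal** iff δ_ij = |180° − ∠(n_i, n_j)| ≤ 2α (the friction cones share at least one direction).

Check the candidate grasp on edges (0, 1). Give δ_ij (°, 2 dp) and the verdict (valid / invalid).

δ = 106.34°, invalid

α = atan 0.15 = 8.53°;  2α = 17.06°
edge 0: e_0 = (-4.87, +1.37);  n_0 = (+0.2708, +0.9626)
edge 1: e_1 = (-1.39, -2.22);  n_1 = (-0.8476, +0.5307)
∠(n_0, n_1) = 73.66°
δ = |180° − 73.66°| = 106.34°
106.34° > 2α = 17.06°  →  invalid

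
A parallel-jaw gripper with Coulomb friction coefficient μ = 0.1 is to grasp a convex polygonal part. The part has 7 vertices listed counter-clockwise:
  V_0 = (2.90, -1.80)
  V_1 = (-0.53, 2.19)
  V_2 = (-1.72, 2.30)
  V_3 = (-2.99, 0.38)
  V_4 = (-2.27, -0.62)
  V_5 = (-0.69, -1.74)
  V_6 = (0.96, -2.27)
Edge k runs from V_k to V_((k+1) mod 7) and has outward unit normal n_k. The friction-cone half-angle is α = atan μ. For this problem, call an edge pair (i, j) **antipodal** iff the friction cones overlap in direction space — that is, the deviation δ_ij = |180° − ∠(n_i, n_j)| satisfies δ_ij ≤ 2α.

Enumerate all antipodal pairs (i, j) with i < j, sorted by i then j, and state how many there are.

α = atan 0.1 = 5.71°;  2α = 11.42°
n_0 = (+0.7583, +0.6519)
n_1 = (+0.0920, +0.9958)
n_2 = (-0.8340, +0.5517)
n_3 = (-0.8115, -0.5843)
n_4 = (-0.5783, -0.8158)
n_5 = (-0.3058, -0.9521)
n_6 = (+0.2355, -0.9719)
  (0,1): δ = 135.97°  ·
  (0,2): δ = 74.17°  ·
  (0,3): δ = 4.93°  ✓
  (0,4): δ = 13.98°  ·
  (0,5): δ = 31.51°  ·
  (0,6): δ = 62.93°  ·
  (1,2): δ = 118.20°  ·
  (1,3): δ = 48.96°  ·
  (1,4): δ = 30.05°  ·
  (1,5): δ = 12.53°  ·
  (1,6): δ = 18.90°  ·
  (2,3): δ = 110.76°  ·
  (2,4): δ = 91.85°  ·
  (2,5): δ = 74.32°  ·
  (2,6): δ = 42.90°  ·
  (3,4): δ = 161.09°  ·
  (3,5): δ = 143.56°  ·
  (3,6): δ = 112.14°  ·
  (4,5): δ = 162.48°  ·
  (4,6): δ = 131.05°  ·
  (5,6): δ = 148.57°  ·
antipodal pairs: 1

count = 1; pairs: (0,3)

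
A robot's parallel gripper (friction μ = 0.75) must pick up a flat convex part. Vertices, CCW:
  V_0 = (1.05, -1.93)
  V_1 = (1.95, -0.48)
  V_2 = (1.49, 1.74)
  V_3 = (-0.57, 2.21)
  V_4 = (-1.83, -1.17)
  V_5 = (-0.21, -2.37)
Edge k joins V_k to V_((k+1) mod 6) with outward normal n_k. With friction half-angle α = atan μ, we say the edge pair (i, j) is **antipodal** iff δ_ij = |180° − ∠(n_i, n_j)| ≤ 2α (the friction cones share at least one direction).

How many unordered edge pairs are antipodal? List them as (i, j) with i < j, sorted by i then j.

count = 7; pairs: (0,2), (0,3), (1,3), (1,4), (2,4), (2,5), (3,5)

α = atan 0.75 = 36.87°;  2α = 73.74°
n_0 = (+0.8496, -0.5274)
n_1 = (+0.9792, +0.2029)
n_2 = (+0.2224, +0.9749)
n_3 = (-0.9370, +0.3493)
n_4 = (-0.5952, -0.8036)
n_5 = (+0.3297, -0.9441)
  (0,1): δ = 136.47°  ·
  (0,2): δ = 71.02°  ✓
  (0,3): δ = 11.38°  ✓
  (0,4): δ = 85.30°  ·
  (0,5): δ = 141.08°  ·
  (1,2): δ = 114.56°  ·
  (1,3): δ = 32.15°  ✓
  (1,4): δ = 41.76°  ✓
  (1,5): δ = 97.54°  ·
  (2,3): δ = 97.59°  ·
  (2,4): δ = 23.68°  ✓
  (2,5): δ = 32.10°  ✓
  (3,4): δ = 106.08°  ·
  (3,5): δ = 50.31°  ✓
  (4,5): δ = 124.22°  ·
antipodal pairs: 7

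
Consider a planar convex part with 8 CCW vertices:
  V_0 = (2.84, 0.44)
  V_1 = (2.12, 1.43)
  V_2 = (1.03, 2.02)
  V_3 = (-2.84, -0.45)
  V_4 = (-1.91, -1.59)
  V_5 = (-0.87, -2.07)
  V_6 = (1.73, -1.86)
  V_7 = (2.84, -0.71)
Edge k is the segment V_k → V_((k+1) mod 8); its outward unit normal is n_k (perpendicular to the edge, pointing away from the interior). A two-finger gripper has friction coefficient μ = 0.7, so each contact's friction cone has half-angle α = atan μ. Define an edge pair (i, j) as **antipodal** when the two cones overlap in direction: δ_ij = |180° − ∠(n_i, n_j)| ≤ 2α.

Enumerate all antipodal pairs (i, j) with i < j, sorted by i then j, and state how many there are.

count = 12; pairs: (0,3), (0,4), (0,5), (1,3), (1,4), (1,5), (2,4), (2,5), (2,6), (2,7), (3,7), (4,7)

α = atan 0.7 = 34.99°;  2α = 69.98°
n_0 = (+0.8087, +0.5882)
n_1 = (+0.4760, +0.8794)
n_2 = (-0.5380, +0.8429)
n_3 = (-0.7749, -0.6321)
n_4 = (-0.4191, -0.9080)
n_5 = (+0.0805, -0.9968)
n_6 = (+0.7195, -0.6945)
n_7 = (+1.0000, -0.0000)
  (0,1): δ = 154.45°  ·
  (0,2): δ = 93.48°  ·
  (0,3): δ = 3.18°  ✓
  (0,4): δ = 29.20°  ✓
  (0,5): δ = 58.59°  ✓
  (0,6): δ = 99.99°  ·
  (0,7): δ = 143.97°  ·
  (1,2): δ = 119.03°  ·
  (1,3): δ = 22.37°  ✓
  (1,4): δ = 3.65°  ✓
  (1,5): δ = 33.04°  ✓
  (1,6): δ = 74.44°  ·
  (1,7): δ = 118.43°  ·
  (2,3): δ = 83.34°  ·
  (2,4): δ = 57.32°  ✓
  (2,5): δ = 27.93°  ✓
  (2,6): δ = 13.47°  ✓
  (2,7): δ = 57.45°  ✓
  (3,4): δ = 153.98°  ·
  (3,5): δ = 124.59°  ·
  (3,6): δ = 83.19°  ·
  (3,7): δ = 39.21°  ✓
  (4,5): δ = 150.61°  ·
  (4,6): δ = 109.21°  ·
  (4,7): δ = 65.22°  ✓
  (5,6): δ = 138.60°  ·
  (5,7): δ = 94.62°  ·
  (6,7): δ = 136.01°  ·
antipodal pairs: 12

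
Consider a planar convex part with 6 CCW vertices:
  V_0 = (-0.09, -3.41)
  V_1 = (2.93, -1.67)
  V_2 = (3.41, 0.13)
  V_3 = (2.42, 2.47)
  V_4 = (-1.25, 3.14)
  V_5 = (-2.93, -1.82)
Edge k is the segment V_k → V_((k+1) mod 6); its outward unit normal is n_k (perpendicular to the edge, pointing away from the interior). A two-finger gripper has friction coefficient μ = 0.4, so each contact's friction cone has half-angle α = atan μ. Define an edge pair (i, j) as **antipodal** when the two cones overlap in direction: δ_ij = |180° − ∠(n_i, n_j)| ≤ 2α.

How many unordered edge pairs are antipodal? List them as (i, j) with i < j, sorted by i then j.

count = 6; pairs: (0,3), (0,4), (1,4), (2,4), (2,5), (3,5)

α = atan 0.4 = 21.80°;  2α = 43.60°
n_0 = (+0.4992, -0.8665)
n_1 = (+0.9662, -0.2577)
n_2 = (+0.9210, +0.3896)
n_3 = (+0.1796, +0.9837)
n_4 = (-0.9471, +0.3208)
n_5 = (-0.4885, -0.8726)
  (0,1): δ = 134.88°  ·
  (0,2): δ = 97.02°  ·
  (0,3): δ = 40.29°  ✓
  (0,4): δ = 41.34°  ✓
  (0,5): δ = 120.81°  ·
  (1,2): δ = 142.14°  ·
  (1,3): δ = 85.41°  ·
  (1,4): δ = 3.78°  ✓
  (1,5): δ = 75.69°  ·
  (2,3): δ = 123.28°  ·
  (2,4): δ = 41.64°  ✓
  (2,5): δ = 37.83°  ✓
  (3,4): δ = 98.37°  ·
  (3,5): δ = 18.90°  ✓
  (4,5): δ = 100.53°  ·
antipodal pairs: 6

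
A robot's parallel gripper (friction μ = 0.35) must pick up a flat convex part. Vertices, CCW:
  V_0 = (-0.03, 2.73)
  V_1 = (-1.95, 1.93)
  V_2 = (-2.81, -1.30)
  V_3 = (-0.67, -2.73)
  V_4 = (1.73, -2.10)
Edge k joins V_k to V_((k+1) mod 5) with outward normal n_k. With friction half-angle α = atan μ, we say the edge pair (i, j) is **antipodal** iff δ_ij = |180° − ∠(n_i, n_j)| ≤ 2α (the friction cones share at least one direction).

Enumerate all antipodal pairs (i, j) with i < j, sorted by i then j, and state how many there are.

α = atan 0.35 = 19.29°;  2α = 38.58°
n_0 = (-0.3846, +0.9231)
n_1 = (-0.9663, +0.2573)
n_2 = (-0.5556, -0.8315)
n_3 = (+0.2539, -0.9672)
n_4 = (+0.9396, +0.3424)
  (0,1): δ = 127.53°  ·
  (0,2): δ = 56.37°  ·
  (0,3): δ = 7.91°  ✓
  (0,4): δ = 87.40°  ·
  (1,2): δ = 108.84°  ·
  (1,3): δ = 60.38°  ·
  (1,4): δ = 34.93°  ✓
  (2,3): δ = 131.54°  ·
  (2,4): δ = 36.23°  ✓
  (3,4): δ = 84.69°  ·
antipodal pairs: 3

count = 3; pairs: (0,3), (1,4), (2,4)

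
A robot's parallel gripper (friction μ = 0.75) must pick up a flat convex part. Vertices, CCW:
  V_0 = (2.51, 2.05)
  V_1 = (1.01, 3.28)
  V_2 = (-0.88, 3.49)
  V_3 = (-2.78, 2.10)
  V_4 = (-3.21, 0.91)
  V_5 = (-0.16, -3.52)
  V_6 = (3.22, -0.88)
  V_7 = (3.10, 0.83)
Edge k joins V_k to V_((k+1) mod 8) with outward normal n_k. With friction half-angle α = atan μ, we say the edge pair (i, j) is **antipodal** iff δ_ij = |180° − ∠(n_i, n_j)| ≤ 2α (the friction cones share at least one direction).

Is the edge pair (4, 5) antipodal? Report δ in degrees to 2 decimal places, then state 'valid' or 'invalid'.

α = atan 0.75 = 36.87°;  2α = 73.74°
edge 4: e_4 = (+3.05, -4.43);  n_4 = (-0.8237, -0.5671)
edge 5: e_5 = (+3.38, +2.64);  n_5 = (+0.6156, -0.7881)
∠(n_4, n_5) = 93.45°
δ = |180° − 93.45°| = 86.55°
86.55° > 2α = 73.74°  →  invalid

δ = 86.55°, invalid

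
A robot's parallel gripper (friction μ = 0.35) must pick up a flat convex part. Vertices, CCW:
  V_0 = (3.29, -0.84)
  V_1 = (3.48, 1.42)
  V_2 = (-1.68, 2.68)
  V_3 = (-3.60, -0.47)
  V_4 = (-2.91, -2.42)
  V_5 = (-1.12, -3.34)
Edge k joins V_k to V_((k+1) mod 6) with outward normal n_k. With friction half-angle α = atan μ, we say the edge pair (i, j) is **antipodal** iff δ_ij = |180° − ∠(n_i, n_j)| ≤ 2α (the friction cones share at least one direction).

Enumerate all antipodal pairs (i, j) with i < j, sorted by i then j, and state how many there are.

α = atan 0.35 = 19.29°;  2α = 38.58°
n_0 = (+0.9965, -0.0838)
n_1 = (+0.2372, +0.9715)
n_2 = (-0.8539, +0.5205)
n_3 = (-0.9427, -0.3336)
n_4 = (-0.4571, -0.8894)
n_5 = (+0.4932, -0.8699)
  (0,1): δ = 98.92°  ·
  (0,2): δ = 26.56°  ✓
  (0,3): δ = 24.29°  ✓
  (0,4): δ = 67.60°  ·
  (0,5): δ = 124.35°  ·
  (1,2): δ = 107.64°  ·
  (1,3): δ = 56.79°  ·
  (1,4): δ = 13.48°  ✓
  (1,5): δ = 43.27°  ·
  (2,3): δ = 129.15°  ·
  (2,4): δ = 85.84°  ·
  (2,5): δ = 29.09°  ✓
  (3,4): δ = 136.69°  ·
  (3,5): δ = 79.94°  ·
  (4,5): δ = 123.25°  ·
antipodal pairs: 4

count = 4; pairs: (0,2), (0,3), (1,4), (2,5)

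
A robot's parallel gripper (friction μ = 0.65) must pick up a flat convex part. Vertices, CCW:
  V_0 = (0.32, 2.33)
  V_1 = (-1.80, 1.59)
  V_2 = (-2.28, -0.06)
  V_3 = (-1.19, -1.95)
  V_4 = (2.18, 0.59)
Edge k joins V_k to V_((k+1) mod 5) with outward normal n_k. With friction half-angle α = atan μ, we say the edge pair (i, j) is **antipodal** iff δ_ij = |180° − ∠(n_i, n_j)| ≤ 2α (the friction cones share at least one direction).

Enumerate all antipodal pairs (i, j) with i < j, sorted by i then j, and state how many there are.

α = atan 0.65 = 33.02°;  2α = 66.05°
n_0 = (-0.3296, +0.9441)
n_1 = (-0.9602, +0.2793)
n_2 = (-0.8663, -0.4996)
n_3 = (+0.6019, -0.7986)
n_4 = (+0.6832, +0.7303)
  (0,1): δ = 125.46°  ·
  (0,2): δ = 79.27°  ·
  (0,3): δ = 17.76°  ✓
  (0,4): δ = 117.67°  ·
  (1,2): δ = 133.81°  ·
  (1,3): δ = 36.77°  ✓
  (1,4): δ = 63.13°  ✓
  (2,3): δ = 82.97°  ·
  (2,4): δ = 16.94°  ✓
  (3,4): δ = 80.10°  ·
antipodal pairs: 4

count = 4; pairs: (0,3), (1,3), (1,4), (2,4)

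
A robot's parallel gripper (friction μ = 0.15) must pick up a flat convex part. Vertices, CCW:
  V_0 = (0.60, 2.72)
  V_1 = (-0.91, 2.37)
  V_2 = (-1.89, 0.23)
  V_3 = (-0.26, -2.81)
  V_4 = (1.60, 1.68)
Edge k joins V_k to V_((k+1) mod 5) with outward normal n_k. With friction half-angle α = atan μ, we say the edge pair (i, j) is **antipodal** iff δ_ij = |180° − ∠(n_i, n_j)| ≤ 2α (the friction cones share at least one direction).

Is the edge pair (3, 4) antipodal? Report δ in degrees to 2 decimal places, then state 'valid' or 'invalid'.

δ = 113.62°, invalid

α = atan 0.15 = 8.53°;  2α = 17.06°
edge 3: e_3 = (+1.86, +4.49);  n_3 = (+0.9239, -0.3827)
edge 4: e_4 = (-1.00, +1.04);  n_4 = (+0.7208, +0.6931)
∠(n_3, n_4) = 66.38°
δ = |180° − 66.38°| = 113.62°
113.62° > 2α = 17.06°  →  invalid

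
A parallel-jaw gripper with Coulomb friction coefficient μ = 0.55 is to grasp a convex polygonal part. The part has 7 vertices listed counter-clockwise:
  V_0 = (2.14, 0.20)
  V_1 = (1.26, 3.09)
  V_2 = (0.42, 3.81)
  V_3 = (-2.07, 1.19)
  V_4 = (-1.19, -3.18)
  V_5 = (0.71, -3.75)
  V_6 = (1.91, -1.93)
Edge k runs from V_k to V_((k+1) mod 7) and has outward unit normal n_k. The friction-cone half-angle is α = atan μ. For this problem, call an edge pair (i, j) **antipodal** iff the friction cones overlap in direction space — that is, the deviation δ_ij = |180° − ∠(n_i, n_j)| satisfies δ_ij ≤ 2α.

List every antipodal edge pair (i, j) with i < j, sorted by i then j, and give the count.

α = atan 0.55 = 28.81°;  2α = 57.62°
n_0 = (+0.9566, +0.2913)
n_1 = (+0.6508, +0.7593)
n_2 = (-0.7249, +0.6889)
n_3 = (-0.9803, -0.1974)
n_4 = (-0.2873, -0.9578)
n_5 = (+0.8349, -0.5505)
n_6 = (+0.9942, -0.1074)
  (0,1): δ = 147.54°  ·
  (0,2): δ = 60.48°  ·
  (0,3): δ = 5.55°  ✓
  (0,4): δ = 56.37°  ✓
  (0,5): δ = 129.67°  ·
  (0,6): δ = 156.90°  ·
  (1,2): δ = 92.94°  ·
  (1,3): δ = 38.01°  ✓
  (1,4): δ = 23.90°  ✓
  (1,5): δ = 97.20°  ·
  (1,6): δ = 124.44°  ·
  (2,3): δ = 125.07°  ·
  (2,4): δ = 63.16°  ·
  (2,5): δ = 10.14°  ✓
  (2,6): δ = 37.38°  ✓
  (3,4): δ = 118.08°  ·
  (3,5): δ = 44.78°  ✓
  (3,6): δ = 17.55°  ✓
  (4,5): δ = 106.70°  ·
  (4,6): δ = 79.46°  ·
  (5,6): δ = 152.76°  ·
antipodal pairs: 8

count = 8; pairs: (0,3), (0,4), (1,3), (1,4), (2,5), (2,6), (3,5), (3,6)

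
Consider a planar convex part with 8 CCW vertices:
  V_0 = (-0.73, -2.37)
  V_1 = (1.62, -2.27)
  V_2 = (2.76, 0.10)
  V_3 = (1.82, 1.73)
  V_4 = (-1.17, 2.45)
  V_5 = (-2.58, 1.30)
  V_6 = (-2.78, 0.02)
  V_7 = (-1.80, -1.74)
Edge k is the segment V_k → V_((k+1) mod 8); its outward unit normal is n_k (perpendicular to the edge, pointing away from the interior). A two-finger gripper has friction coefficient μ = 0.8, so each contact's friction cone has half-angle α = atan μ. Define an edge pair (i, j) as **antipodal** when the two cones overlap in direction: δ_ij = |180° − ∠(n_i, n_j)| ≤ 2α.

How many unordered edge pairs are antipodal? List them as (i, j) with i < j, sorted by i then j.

count = 12; pairs: (0,2), (0,3), (0,4), (1,4), (1,5), (1,6), (2,5), (2,6), (2,7), (3,6), (3,7), (4,7)

α = atan 0.8 = 38.66°;  2α = 77.32°
n_0 = (+0.0425, -0.9991)
n_1 = (+0.9012, -0.4335)
n_2 = (+0.8663, +0.4996)
n_3 = (+0.2341, +0.9722)
n_4 = (-0.6320, +0.7749)
n_5 = (-0.9880, +0.1544)
n_6 = (-0.8737, -0.4865)
n_7 = (-0.5074, -0.8617)
  (0,1): δ = 118.12°  ·
  (0,2): δ = 62.47°  ✓
  (0,3): δ = 15.98°  ✓
  (0,4): δ = 36.76°  ✓
  (0,5): δ = 78.68°  ·
  (0,6): δ = 116.67°  ·
  (0,7): δ = 147.07°  ·
  (1,2): δ = 124.34°  ·
  (1,3): δ = 77.85°  ·
  (1,4): δ = 25.11°  ✓
  (1,5): δ = 16.81°  ✓
  (1,6): δ = 54.80°  ✓
  (1,7): δ = 85.20°  ·
  (2,3): δ = 133.51°  ·
  (2,4): δ = 80.77°  ·
  (2,5): δ = 38.85°  ✓
  (2,6): δ = 0.86°  ✓
  (2,7): δ = 29.54°  ✓
  (3,4): δ = 127.26°  ·
  (3,5): δ = 85.34°  ·
  (3,6): δ = 47.35°  ✓
  (3,7): δ = 16.95°  ✓
  (4,5): δ = 138.08°  ·
  (4,6): δ = 100.09°  ·
  (4,7): δ = 69.69°  ✓
  (5,6): δ = 142.01°  ·
  (5,7): δ = 111.61°  ·
  (6,7): δ = 149.60°  ·
antipodal pairs: 12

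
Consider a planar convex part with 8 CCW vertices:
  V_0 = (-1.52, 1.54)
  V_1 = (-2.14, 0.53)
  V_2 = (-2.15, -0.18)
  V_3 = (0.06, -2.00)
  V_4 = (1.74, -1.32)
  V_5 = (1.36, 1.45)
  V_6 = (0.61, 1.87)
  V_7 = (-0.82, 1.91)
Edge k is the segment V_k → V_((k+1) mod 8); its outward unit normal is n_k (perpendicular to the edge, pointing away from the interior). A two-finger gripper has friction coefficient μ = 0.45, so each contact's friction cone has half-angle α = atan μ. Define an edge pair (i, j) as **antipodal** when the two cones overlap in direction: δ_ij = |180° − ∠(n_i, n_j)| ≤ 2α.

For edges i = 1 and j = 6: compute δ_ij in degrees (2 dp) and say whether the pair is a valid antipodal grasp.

δ = 89.20°, invalid

α = atan 0.45 = 24.23°;  2α = 48.46°
edge 1: e_1 = (-0.01, -0.71);  n_1 = (-0.9999, +0.0141)
edge 6: e_6 = (-1.43, +0.04);  n_6 = (+0.0280, +0.9996)
∠(n_1, n_6) = 90.80°
δ = |180° − 90.80°| = 89.20°
89.20° > 2α = 48.46°  →  invalid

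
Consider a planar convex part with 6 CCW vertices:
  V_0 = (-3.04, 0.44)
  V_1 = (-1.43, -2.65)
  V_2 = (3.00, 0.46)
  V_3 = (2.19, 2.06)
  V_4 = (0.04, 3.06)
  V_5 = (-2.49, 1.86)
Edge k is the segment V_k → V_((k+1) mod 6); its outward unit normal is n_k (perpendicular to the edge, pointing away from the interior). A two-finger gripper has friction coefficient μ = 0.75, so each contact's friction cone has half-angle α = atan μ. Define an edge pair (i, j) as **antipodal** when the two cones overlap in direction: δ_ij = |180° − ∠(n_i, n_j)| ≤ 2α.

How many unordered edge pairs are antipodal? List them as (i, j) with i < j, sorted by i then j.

α = atan 0.75 = 36.87°;  2α = 73.74°
n_0 = (-0.8868, -0.4621)
n_1 = (+0.5746, -0.8184)
n_2 = (+0.8922, +0.4517)
n_3 = (+0.4217, +0.9067)
n_4 = (-0.4285, +0.9035)
n_5 = (-0.9325, +0.3612)
  (0,1): δ = 82.45°  ·
  (0,2): δ = 0.67°  ✓
  (0,3): δ = 37.53°  ✓
  (0,4): δ = 87.85°  ·
  (0,5): δ = 131.31°  ·
  (1,2): δ = 98.22°  ·
  (1,3): δ = 60.01°  ✓
  (1,4): δ = 9.69°  ✓
  (1,5): δ = 33.76°  ✓
  (2,3): δ = 141.79°  ·
  (2,4): δ = 91.48°  ·
  (2,5): δ = 48.02°  ✓
  (3,4): δ = 129.68°  ·
  (3,5): δ = 86.23°  ·
  (4,5): δ = 136.55°  ·
antipodal pairs: 6

count = 6; pairs: (0,2), (0,3), (1,3), (1,4), (1,5), (2,5)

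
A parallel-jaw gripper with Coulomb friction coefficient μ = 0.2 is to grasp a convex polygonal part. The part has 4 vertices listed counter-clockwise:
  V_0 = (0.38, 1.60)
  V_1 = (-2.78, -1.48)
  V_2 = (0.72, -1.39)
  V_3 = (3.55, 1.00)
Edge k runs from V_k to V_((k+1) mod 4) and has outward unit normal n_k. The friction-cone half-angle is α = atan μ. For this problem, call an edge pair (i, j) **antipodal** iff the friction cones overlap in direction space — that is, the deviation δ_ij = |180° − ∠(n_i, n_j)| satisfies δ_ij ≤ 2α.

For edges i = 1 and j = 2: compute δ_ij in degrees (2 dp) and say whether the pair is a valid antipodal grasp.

δ = 141.29°, invalid

α = atan 0.2 = 11.31°;  2α = 22.62°
edge 1: e_1 = (+3.50, +0.09);  n_1 = (+0.0257, -0.9997)
edge 2: e_2 = (+2.83, +2.39);  n_2 = (+0.6452, -0.7640)
∠(n_1, n_2) = 38.71°
δ = |180° − 38.71°| = 141.29°
141.29° > 2α = 22.62°  →  invalid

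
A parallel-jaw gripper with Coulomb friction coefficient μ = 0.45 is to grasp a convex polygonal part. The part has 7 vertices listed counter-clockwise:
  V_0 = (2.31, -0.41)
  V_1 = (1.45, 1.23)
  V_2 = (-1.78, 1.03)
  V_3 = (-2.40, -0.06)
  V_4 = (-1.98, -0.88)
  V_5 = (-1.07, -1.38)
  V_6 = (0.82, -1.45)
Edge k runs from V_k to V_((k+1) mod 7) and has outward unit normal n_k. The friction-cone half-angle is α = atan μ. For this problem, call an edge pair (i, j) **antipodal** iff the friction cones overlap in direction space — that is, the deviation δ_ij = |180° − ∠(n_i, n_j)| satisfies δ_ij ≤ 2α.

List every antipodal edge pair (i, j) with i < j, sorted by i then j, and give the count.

count = 6; pairs: (0,3), (0,4), (1,4), (1,5), (1,6), (2,6)

α = atan 0.45 = 24.23°;  2α = 48.46°
n_0 = (+0.8856, +0.4644)
n_1 = (-0.0618, +0.9981)
n_2 = (-0.8692, +0.4944)
n_3 = (-0.8900, -0.4559)
n_4 = (-0.4815, -0.8764)
n_5 = (-0.0370, -0.9993)
n_6 = (+0.5724, -0.8200)
  (0,1): δ = 114.13°  ·
  (0,2): δ = 57.30°  ·
  (0,3): δ = 0.55°  ✓
  (0,4): δ = 33.54°  ✓
  (0,5): δ = 60.21°  ·
  (0,6): δ = 97.24°  ·
  (1,2): δ = 123.17°  ·
  (1,3): δ = 66.42°  ·
  (1,4): δ = 32.33°  ✓
  (1,5): δ = 5.66°  ✓
  (1,6): δ = 31.37°  ✓
  (2,3): δ = 123.25°  ·
  (2,4): δ = 89.16°  ·
  (2,5): δ = 62.49°  ·
  (2,6): δ = 25.45°  ✓
  (3,4): δ = 145.91°  ·
  (3,5): δ = 119.24°  ·
  (3,6): δ = 82.21°  ·
  (4,5): δ = 153.33°  ·
  (4,6): δ = 116.30°  ·
  (5,6): δ = 142.96°  ·
antipodal pairs: 6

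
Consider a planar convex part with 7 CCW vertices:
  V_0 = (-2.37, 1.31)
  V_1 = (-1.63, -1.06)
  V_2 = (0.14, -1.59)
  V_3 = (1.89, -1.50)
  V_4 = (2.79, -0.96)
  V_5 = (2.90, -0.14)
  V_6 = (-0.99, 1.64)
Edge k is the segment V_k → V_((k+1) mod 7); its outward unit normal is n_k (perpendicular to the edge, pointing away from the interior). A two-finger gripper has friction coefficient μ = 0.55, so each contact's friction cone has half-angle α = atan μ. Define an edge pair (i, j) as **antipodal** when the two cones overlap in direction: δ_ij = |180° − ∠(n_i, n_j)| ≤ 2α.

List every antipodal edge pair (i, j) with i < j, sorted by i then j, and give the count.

α = atan 0.55 = 28.81°;  2α = 57.62°
n_0 = (-0.9546, -0.2980)
n_1 = (-0.2869, -0.9580)
n_2 = (+0.0514, -0.9987)
n_3 = (+0.5145, -0.8575)
n_4 = (+0.9911, -0.1330)
n_5 = (+0.4161, +0.9093)
n_6 = (-0.2326, +0.9726)
  (0,1): δ = 124.01°  ·
  (0,2): δ = 104.40°  ·
  (0,3): δ = 76.38°  ·
  (0,4): δ = 24.98°  ✓
  (0,5): δ = 48.07°  ✓
  (0,6): δ = 86.11°  ·
  (1,2): δ = 160.39°  ·
  (1,3): δ = 132.37°  ·
  (1,4): δ = 80.97°  ·
  (1,5): δ = 7.92°  ✓
  (1,6): δ = 30.12°  ✓
  (2,3): δ = 151.98°  ·
  (2,4): δ = 100.58°  ·
  (2,5): δ = 27.53°  ✓
  (2,6): δ = 10.50°  ✓
  (3,4): δ = 128.60°  ·
  (3,5): δ = 55.55°  ✓
  (3,6): δ = 17.52°  ✓
  (4,5): δ = 106.95°  ·
  (4,6): δ = 68.91°  ·
  (5,6): δ = 141.96°  ·
antipodal pairs: 8

count = 8; pairs: (0,4), (0,5), (1,5), (1,6), (2,5), (2,6), (3,5), (3,6)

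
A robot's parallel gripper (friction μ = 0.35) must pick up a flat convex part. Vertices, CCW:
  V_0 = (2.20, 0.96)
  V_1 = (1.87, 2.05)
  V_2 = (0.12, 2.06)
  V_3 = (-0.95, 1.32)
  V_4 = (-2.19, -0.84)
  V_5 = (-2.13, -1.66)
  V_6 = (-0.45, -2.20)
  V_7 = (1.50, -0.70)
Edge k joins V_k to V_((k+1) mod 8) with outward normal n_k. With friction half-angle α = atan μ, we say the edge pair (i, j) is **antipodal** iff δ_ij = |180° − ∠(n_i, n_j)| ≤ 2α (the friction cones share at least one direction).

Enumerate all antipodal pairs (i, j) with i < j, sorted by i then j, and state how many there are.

α = atan 0.35 = 19.29°;  2α = 38.58°
n_0 = (+0.9571, +0.2898)
n_1 = (+0.0057, +1.0000)
n_2 = (-0.5688, +0.8225)
n_3 = (-0.8673, +0.4979)
n_4 = (-0.9973, -0.0730)
n_5 = (-0.3060, -0.9520)
n_6 = (+0.6097, -0.7926)
n_7 = (+0.9214, -0.3886)
  (0,1): δ = 107.17°  ·
  (0,2): δ = 72.18°  ·
  (0,3): δ = 46.70°  ·
  (0,4): δ = 12.66°  ✓
  (0,5): δ = 55.34°  ·
  (0,6): δ = 110.72°  ·
  (0,7): δ = 140.29°  ·
  (1,2): δ = 145.01°  ·
  (1,3): δ = 119.53°  ·
  (1,4): δ = 85.49°  ·
  (1,5): δ = 17.49°  ✓
  (1,6): δ = 37.90°  ✓
  (1,7): δ = 67.46°  ·
  (2,3): δ = 154.53°  ·
  (2,4): δ = 120.48°  ·
  (2,5): δ = 52.49°  ·
  (2,6): δ = 2.90°  ✓
  (2,7): δ = 32.47°  ✓
  (3,4): δ = 145.96°  ·
  (3,5): δ = 77.96°  ·
  (3,6): δ = 22.57°  ✓
  (3,7): δ = 6.99°  ✓
  (4,5): δ = 112.00°  ·
  (4,6): δ = 56.62°  ·
  (4,7): δ = 27.05°  ✓
  (5,6): δ = 124.61°  ·
  (5,7): δ = 95.05°  ·
  (6,7): δ = 150.43°  ·
antipodal pairs: 8

count = 8; pairs: (0,4), (1,5), (1,6), (2,6), (2,7), (3,6), (3,7), (4,7)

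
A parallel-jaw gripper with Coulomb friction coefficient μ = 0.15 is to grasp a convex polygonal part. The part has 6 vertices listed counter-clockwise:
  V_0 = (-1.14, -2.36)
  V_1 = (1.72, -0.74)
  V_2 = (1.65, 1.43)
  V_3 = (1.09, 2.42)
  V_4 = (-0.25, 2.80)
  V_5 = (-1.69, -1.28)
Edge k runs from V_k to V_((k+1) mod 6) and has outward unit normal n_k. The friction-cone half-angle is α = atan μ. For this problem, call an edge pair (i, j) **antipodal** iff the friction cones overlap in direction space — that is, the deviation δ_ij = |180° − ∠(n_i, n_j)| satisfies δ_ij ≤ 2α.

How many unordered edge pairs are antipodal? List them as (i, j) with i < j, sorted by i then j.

count = 1; pairs: (2,5)

α = atan 0.15 = 8.53°;  2α = 17.06°
n_0 = (+0.4929, -0.8701)
n_1 = (+0.9995, +0.0322)
n_2 = (+0.8704, +0.4923)
n_3 = (+0.2728, +0.9621)
n_4 = (-0.9430, +0.3328)
n_5 = (-0.8911, -0.4538)
  (0,1): δ = 117.68°  ·
  (0,2): δ = 90.03°  ·
  (0,3): δ = 45.36°  ·
  (0,4): δ = 41.03°  ·
  (0,5): δ = 87.46°  ·
  (1,2): δ = 152.35°  ·
  (1,3): δ = 107.68°  ·
  (1,4): δ = 21.29°  ·
  (1,5): δ = 25.14°  ·
  (2,3): δ = 135.33°  ·
  (2,4): δ = 48.93°  ·
  (2,5): δ = 2.51°  ✓
  (3,4): δ = 93.61°  ·
  (3,5): δ = 47.18°  ·
  (4,5): δ = 133.57°  ·
antipodal pairs: 1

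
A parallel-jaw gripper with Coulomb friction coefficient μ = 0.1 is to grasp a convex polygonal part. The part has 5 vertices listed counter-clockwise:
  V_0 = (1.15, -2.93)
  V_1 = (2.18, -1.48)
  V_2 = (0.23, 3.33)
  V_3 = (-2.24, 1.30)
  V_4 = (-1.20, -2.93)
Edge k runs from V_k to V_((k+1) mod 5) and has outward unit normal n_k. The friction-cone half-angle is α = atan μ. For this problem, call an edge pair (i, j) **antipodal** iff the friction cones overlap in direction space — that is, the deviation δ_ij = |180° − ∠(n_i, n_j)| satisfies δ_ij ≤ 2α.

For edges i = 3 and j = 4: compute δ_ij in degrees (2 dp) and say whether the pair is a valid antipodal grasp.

α = atan 0.1 = 5.71°;  2α = 11.42°
edge 3: e_3 = (+1.04, -4.23);  n_3 = (-0.9711, -0.2388)
edge 4: e_4 = (+2.35, +0.00);  n_4 = (+0.0000, -1.0000)
∠(n_3, n_4) = 76.19°
δ = |180° − 76.19°| = 103.81°
103.81° > 2α = 11.42°  →  invalid

δ = 103.81°, invalid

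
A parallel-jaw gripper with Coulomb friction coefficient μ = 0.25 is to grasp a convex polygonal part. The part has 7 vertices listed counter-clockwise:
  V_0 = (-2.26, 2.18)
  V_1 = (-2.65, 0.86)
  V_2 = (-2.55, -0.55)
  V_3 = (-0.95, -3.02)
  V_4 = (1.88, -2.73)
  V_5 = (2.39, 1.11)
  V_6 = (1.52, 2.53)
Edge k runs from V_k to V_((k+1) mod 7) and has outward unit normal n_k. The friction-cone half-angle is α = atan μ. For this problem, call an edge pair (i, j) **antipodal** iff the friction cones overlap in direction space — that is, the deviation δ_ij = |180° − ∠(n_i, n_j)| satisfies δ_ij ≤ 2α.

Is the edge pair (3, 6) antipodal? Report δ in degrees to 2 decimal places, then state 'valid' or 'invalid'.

δ = 0.56°, valid

α = atan 0.25 = 14.04°;  2α = 28.07°
edge 3: e_3 = (+2.83, +0.29);  n_3 = (+0.1019, -0.9948)
edge 6: e_6 = (-3.78, -0.35);  n_6 = (-0.0922, +0.9957)
∠(n_3, n_6) = 179.44°
δ = |180° − 179.44°| = 0.56°
0.56° ≤ 2α = 28.07°  →  valid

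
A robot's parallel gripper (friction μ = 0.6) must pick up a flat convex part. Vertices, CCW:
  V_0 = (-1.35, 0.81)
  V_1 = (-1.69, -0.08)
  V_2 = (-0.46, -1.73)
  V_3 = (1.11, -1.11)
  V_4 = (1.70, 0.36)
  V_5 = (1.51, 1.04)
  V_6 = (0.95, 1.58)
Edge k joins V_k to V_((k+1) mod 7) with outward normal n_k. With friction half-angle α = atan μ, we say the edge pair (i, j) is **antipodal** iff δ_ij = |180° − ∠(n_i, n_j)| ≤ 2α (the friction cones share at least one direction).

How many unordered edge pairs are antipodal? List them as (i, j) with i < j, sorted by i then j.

α = atan 0.6 = 30.96°;  2α = 61.93°
n_0 = (-0.9342, +0.3569)
n_1 = (-0.8017, -0.5977)
n_2 = (+0.3673, -0.9301)
n_3 = (+0.9280, -0.3725)
n_4 = (+0.9631, +0.2691)
n_5 = (+0.6941, +0.7198)
n_6 = (-0.3175, +0.9483)
  (0,1): δ = 122.39°  ·
  (0,2): δ = 47.54°  ✓
  (0,3): δ = 0.96°  ✓
  (0,4): δ = 36.52°  ✓
  (0,5): δ = 66.95°  ·
  (0,6): δ = 129.42°  ·
  (1,2): δ = 105.15°  ·
  (1,3): δ = 58.57°  ✓
  (1,4): δ = 21.09°  ✓
  (1,5): δ = 9.34°  ✓
  (1,6): δ = 71.81°  ·
  (2,3): δ = 133.42°  ·
  (2,4): δ = 95.94°  ·
  (2,5): δ = 65.51°  ·
  (2,6): δ = 3.04°  ✓
  (3,4): δ = 142.52°  ·
  (3,5): δ = 112.09°  ·
  (3,6): δ = 49.62°  ✓
  (4,5): δ = 149.57°  ·
  (4,6): δ = 87.10°  ·
  (5,6): δ = 117.53°  ·
antipodal pairs: 8

count = 8; pairs: (0,2), (0,3), (0,4), (1,3), (1,4), (1,5), (2,6), (3,6)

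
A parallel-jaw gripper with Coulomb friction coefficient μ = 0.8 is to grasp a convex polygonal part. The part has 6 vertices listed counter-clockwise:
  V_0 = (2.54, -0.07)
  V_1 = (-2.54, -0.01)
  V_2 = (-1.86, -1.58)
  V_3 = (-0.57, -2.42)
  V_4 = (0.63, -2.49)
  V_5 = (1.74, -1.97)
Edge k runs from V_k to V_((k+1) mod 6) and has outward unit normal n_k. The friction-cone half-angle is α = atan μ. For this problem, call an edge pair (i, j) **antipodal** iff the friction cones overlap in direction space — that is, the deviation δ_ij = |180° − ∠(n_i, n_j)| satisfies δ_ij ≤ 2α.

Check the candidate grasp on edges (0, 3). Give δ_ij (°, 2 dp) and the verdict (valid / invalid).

α = atan 0.8 = 38.66°;  2α = 77.32°
edge 0: e_0 = (-5.08, +0.06);  n_0 = (+0.0118, +0.9999)
edge 3: e_3 = (+1.20, -0.07);  n_3 = (-0.0582, -0.9983)
∠(n_0, n_3) = 177.34°
δ = |180° − 177.34°| = 2.66°
2.66° ≤ 2α = 77.32°  →  valid

δ = 2.66°, valid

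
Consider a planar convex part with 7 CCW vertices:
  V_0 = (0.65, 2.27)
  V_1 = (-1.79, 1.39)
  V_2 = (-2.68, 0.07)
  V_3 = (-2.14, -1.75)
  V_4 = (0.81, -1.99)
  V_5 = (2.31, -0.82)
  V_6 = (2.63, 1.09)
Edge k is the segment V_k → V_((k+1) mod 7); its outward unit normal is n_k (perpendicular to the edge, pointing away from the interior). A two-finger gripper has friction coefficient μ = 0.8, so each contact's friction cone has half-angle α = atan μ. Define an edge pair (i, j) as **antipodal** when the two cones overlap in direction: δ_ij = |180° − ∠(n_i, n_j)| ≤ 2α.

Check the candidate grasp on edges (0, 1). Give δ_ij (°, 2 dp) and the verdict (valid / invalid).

α = atan 0.8 = 38.66°;  2α = 77.32°
edge 0: e_0 = (-2.44, -0.88);  n_0 = (-0.3393, +0.9407)
edge 1: e_1 = (-0.89, -1.32);  n_1 = (-0.8291, +0.5590)
∠(n_0, n_1) = 36.18°
δ = |180° − 36.18°| = 143.82°
143.82° > 2α = 77.32°  →  invalid

δ = 143.82°, invalid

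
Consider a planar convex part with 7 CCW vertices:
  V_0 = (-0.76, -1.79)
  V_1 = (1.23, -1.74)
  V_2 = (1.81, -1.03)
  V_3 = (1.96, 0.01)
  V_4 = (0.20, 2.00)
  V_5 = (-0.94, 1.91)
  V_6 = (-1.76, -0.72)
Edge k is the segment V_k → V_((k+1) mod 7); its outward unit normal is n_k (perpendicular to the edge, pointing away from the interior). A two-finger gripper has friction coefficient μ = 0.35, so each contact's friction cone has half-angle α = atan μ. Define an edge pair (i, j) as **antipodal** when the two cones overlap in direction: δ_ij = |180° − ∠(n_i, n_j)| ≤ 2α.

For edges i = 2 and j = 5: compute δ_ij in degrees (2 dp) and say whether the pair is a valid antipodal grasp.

δ = 9.11°, valid

α = atan 0.35 = 19.29°;  2α = 38.58°
edge 2: e_2 = (+0.15, +1.04);  n_2 = (+0.9898, -0.1428)
edge 5: e_5 = (-0.82, -2.63);  n_5 = (-0.9547, +0.2977)
∠(n_2, n_5) = 170.89°
δ = |180° − 170.89°| = 9.11°
9.11° ≤ 2α = 38.58°  →  valid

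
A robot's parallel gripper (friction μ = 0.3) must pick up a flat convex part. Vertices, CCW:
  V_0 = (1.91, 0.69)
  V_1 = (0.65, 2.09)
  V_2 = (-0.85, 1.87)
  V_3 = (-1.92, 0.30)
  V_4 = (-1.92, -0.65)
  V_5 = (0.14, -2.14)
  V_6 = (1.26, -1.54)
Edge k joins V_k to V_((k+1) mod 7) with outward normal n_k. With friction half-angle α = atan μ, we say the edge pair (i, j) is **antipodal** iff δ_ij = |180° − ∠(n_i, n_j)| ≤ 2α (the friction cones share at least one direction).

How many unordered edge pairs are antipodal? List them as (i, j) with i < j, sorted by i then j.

count = 5; pairs: (0,4), (1,5), (2,5), (2,6), (3,6)

α = atan 0.3 = 16.70°;  2α = 33.40°
n_0 = (+0.7433, +0.6690)
n_1 = (-0.1451, +0.9894)
n_2 = (-0.8263, +0.5632)
n_3 = (-1.0000, -0.0000)
n_4 = (-0.5861, -0.8103)
n_5 = (+0.4722, -0.8815)
n_6 = (+0.9600, -0.2798)
  (0,1): δ = 123.64°  ·
  (0,2): δ = 76.26°  ·
  (0,3): δ = 41.99°  ·
  (0,4): δ = 12.13°  ✓
  (0,5): δ = 76.19°  ·
  (0,6): δ = 121.76°  ·
  (1,2): δ = 132.62°  ·
  (1,3): δ = 98.34°  ·
  (1,4): δ = 44.22°  ·
  (1,5): δ = 19.83°  ✓
  (1,6): δ = 65.41°  ·
  (2,3): δ = 145.72°  ·
  (2,4): δ = 91.60°  ·
  (2,5): δ = 27.55°  ✓
  (2,6): δ = 18.03°  ✓
  (3,4): δ = 125.88°  ·
  (3,5): δ = 61.82°  ·
  (3,6): δ = 16.25°  ✓
  (4,5): δ = 115.94°  ·
  (4,6): δ = 70.37°  ·
  (5,6): δ = 134.43°  ·
antipodal pairs: 5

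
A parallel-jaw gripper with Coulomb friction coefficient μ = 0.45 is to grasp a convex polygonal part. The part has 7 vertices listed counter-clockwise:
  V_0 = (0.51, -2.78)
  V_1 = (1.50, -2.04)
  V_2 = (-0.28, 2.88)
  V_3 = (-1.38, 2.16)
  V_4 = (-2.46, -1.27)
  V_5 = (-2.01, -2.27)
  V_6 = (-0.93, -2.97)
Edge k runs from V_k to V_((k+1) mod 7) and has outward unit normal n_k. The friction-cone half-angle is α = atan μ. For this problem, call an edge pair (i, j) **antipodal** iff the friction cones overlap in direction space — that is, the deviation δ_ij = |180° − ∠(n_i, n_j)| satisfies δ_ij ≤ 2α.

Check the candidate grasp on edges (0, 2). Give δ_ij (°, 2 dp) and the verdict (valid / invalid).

δ = 3.57°, valid

α = atan 0.45 = 24.23°;  2α = 48.46°
edge 0: e_0 = (+0.99, +0.74);  n_0 = (+0.5987, -0.8010)
edge 2: e_2 = (-1.10, -0.72);  n_2 = (-0.5477, +0.8367)
∠(n_0, n_2) = 176.43°
δ = |180° − 176.43°| = 3.57°
3.57° ≤ 2α = 48.46°  →  valid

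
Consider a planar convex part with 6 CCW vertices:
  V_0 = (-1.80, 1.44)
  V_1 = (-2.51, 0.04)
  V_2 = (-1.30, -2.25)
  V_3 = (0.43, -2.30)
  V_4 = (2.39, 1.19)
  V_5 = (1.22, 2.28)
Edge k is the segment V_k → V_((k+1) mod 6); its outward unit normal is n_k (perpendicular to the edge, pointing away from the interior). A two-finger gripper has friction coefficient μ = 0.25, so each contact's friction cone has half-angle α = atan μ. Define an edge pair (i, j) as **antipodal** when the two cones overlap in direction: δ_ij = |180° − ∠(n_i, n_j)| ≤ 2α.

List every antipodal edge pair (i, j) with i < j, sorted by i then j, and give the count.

α = atan 0.25 = 14.04°;  2α = 28.07°
n_0 = (-0.8919, +0.4523)
n_1 = (-0.8842, -0.4672)
n_2 = (-0.0289, -0.9996)
n_3 = (+0.8719, -0.4897)
n_4 = (+0.6816, +0.7317)
n_5 = (-0.2680, +0.9634)
  (0,1): δ = 125.26°  ·
  (0,2): δ = 64.76°  ·
  (0,3): δ = 2.43°  ✓
  (0,4): δ = 73.92°  ·
  (0,5): δ = 132.44°  ·
  (1,2): δ = 119.51°  ·
  (1,3): δ = 57.17°  ·
  (1,4): δ = 19.18°  ✓
  (1,5): δ = 77.69°  ·
  (2,3): δ = 117.66°  ·
  (2,4): δ = 41.32°  ·
  (2,5): δ = 17.20°  ✓
  (3,4): δ = 103.65°  ·
  (3,5): δ = 45.14°  ·
  (4,5): δ = 121.48°  ·
antipodal pairs: 3

count = 3; pairs: (0,3), (1,4), (2,5)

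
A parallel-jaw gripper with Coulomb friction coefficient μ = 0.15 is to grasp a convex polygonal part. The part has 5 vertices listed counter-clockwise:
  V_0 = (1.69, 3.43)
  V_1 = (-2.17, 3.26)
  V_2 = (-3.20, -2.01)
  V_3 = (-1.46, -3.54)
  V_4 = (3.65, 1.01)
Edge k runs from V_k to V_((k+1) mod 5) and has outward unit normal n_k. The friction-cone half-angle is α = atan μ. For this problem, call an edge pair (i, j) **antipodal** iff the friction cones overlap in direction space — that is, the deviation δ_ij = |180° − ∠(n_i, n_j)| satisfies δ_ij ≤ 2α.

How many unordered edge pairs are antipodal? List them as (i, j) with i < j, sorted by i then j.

count = 1; pairs: (2,4)

α = atan 0.15 = 8.53°;  2α = 17.06°
n_0 = (-0.0440, +0.9990)
n_1 = (-0.9814, +0.1918)
n_2 = (-0.6603, -0.7510)
n_3 = (+0.6650, -0.7468)
n_4 = (+0.7771, +0.6294)
  (0,1): δ = 103.58°  ·
  (0,2): δ = 43.85°  ·
  (0,3): δ = 39.16°  ·
  (0,4): δ = 126.48°  ·
  (1,2): δ = 120.27°  ·
  (1,3): δ = 37.26°  ·
  (1,4): δ = 50.06°  ·
  (2,3): δ = 96.99°  ·
  (2,4): δ = 9.67°  ✓
  (3,4): δ = 92.68°  ·
antipodal pairs: 1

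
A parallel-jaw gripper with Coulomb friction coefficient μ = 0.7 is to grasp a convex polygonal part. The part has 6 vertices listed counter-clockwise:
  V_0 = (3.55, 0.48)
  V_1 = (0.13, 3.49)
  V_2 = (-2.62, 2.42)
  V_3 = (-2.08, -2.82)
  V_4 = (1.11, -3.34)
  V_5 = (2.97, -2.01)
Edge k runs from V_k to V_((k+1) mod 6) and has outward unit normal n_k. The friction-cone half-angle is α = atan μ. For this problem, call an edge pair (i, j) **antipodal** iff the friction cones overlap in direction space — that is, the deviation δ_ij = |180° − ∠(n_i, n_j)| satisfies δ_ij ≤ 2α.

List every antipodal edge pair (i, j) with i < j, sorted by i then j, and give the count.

count = 7; pairs: (0,2), (0,3), (1,3), (1,4), (1,5), (2,4), (2,5)

α = atan 0.7 = 34.99°;  2α = 69.98°
n_0 = (+0.6607, +0.7507)
n_1 = (-0.3626, +0.9319)
n_2 = (-0.9947, -0.1025)
n_3 = (-0.1609, -0.9870)
n_4 = (+0.5817, -0.8134)
n_5 = (+0.9739, -0.2269)
  (0,1): δ = 117.39°  ·
  (0,2): δ = 42.76°  ✓
  (0,3): δ = 32.09°  ✓
  (0,4): δ = 76.92°  ·
  (0,5): δ = 118.24°  ·
  (1,2): δ = 105.38°  ·
  (1,3): δ = 30.52°  ✓
  (1,4): δ = 14.31°  ✓
  (1,5): δ = 55.63°  ✓
  (2,3): δ = 105.14°  ·
  (2,4): δ = 60.32°  ✓
  (2,5): δ = 19.00°  ✓
  (3,4): δ = 135.17°  ·
  (3,5): δ = 93.85°  ·
  (4,5): δ = 138.68°  ·
antipodal pairs: 7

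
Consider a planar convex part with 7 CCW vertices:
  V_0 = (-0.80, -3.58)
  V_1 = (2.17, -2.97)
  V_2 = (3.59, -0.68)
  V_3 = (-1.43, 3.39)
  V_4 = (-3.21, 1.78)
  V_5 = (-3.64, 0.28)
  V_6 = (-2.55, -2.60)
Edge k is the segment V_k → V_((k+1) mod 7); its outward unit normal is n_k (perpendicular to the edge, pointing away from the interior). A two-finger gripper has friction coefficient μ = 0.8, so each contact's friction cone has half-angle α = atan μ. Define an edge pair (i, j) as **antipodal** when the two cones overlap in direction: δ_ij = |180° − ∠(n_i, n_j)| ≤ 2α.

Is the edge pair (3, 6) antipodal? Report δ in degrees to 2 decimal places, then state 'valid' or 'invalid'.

α = atan 0.8 = 38.66°;  2α = 77.32°
edge 3: e_3 = (-1.78, -1.61);  n_3 = (-0.6708, +0.7416)
edge 6: e_6 = (+1.75, -0.98);  n_6 = (-0.4886, -0.8725)
∠(n_3, n_6) = 108.62°
δ = |180° − 108.62°| = 71.38°
71.38° ≤ 2α = 77.32°  →  valid

δ = 71.38°, valid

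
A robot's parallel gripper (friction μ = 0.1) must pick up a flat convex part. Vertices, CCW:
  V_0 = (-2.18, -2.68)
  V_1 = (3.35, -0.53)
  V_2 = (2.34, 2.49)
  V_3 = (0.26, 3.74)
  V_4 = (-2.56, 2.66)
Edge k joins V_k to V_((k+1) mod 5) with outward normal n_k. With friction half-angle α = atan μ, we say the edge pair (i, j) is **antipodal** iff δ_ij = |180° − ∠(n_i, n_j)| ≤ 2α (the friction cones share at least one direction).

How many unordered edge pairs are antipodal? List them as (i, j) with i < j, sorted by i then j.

count = 1; pairs: (0,3)

α = atan 0.1 = 5.71°;  2α = 11.42°
n_0 = (+0.3624, -0.9320)
n_1 = (+0.9484, +0.3172)
n_2 = (+0.5151, +0.8571)
n_3 = (-0.3576, +0.9339)
n_4 = (-0.9975, -0.0710)
  (0,1): δ = 92.75°  ·
  (0,2): δ = 52.25°  ·
  (0,3): δ = 0.29°  ✓
  (0,4): δ = 72.82°  ·
  (1,2): δ = 139.50°  ·
  (1,3): δ = 87.54°  ·
  (1,4): δ = 14.42°  ·
  (2,3): δ = 128.04°  ·
  (2,4): δ = 54.93°  ·
  (3,4): δ = 106.89°  ·
antipodal pairs: 1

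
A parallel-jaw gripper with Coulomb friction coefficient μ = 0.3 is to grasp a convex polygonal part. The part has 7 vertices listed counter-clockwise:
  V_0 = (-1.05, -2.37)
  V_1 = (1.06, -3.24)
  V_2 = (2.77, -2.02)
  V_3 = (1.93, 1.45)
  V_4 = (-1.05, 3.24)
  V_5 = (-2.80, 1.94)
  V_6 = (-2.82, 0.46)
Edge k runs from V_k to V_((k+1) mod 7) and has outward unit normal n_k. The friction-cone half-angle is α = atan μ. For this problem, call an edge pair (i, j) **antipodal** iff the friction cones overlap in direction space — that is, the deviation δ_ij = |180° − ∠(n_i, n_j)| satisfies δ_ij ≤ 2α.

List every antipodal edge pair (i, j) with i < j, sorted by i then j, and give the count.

α = atan 0.3 = 16.70°;  2α = 33.40°
n_0 = (-0.3812, -0.9245)
n_1 = (+0.5808, -0.8141)
n_2 = (+0.9719, +0.2353)
n_3 = (+0.5149, +0.8572)
n_4 = (-0.5963, +0.8027)
n_5 = (-0.9999, +0.0135)
n_6 = (-0.8478, -0.5303)
  (0,1): δ = 122.09°  ·
  (0,2): δ = 53.98°  ·
  (0,3): δ = 8.58°  ✓
  (0,4): δ = 59.01°  ·
  (0,5): δ = 111.63°  ·
  (0,6): δ = 144.43°  ·
  (1,2): δ = 111.90°  ·
  (1,3): δ = 66.50°  ·
  (1,4): δ = 1.10°  ✓
  (1,5): δ = 53.72°  ·
  (1,6): δ = 86.52°  ·
  (2,3): δ = 134.60°  ·
  (2,4): δ = 67.00°  ·
  (2,5): δ = 14.38°  ✓
  (2,6): δ = 18.42°  ✓
  (3,4): δ = 112.40°  ·
  (3,5): δ = 59.78°  ·
  (3,6): δ = 26.98°  ✓
  (4,5): δ = 127.38°  ·
  (4,6): δ = 94.58°  ·
  (5,6): δ = 147.20°  ·
antipodal pairs: 5

count = 5; pairs: (0,3), (1,4), (2,5), (2,6), (3,6)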